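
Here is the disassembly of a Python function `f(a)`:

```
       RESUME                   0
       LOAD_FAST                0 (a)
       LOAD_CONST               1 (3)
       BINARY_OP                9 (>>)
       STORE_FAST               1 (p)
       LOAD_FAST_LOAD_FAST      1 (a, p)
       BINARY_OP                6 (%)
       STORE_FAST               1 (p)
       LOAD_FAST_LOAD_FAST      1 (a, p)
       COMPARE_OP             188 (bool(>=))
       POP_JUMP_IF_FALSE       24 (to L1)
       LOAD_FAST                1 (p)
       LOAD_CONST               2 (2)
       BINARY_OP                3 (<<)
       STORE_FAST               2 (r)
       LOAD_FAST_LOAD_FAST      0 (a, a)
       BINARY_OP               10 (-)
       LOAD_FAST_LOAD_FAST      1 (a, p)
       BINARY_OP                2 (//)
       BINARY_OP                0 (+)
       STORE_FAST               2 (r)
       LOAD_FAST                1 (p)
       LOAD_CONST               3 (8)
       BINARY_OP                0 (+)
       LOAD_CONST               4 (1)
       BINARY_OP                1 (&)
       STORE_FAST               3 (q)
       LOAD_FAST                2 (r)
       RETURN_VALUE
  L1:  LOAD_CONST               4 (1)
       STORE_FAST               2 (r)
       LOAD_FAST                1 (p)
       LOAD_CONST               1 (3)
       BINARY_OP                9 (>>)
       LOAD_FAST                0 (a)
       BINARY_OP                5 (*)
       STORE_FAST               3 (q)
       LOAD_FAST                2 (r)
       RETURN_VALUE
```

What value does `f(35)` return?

11

LOAD_FAST a → push 35. Stack: [35]
LOAD_CONST → push 3. Stack: [35, 3]
BINARY_OP >> → 35 >> 3 = 4. Stack: [4]
STORE_FAST p → p=4. Stack: []
LOAD_FAST_LOAD_FAST a,p → push 35,4. Stack: [35, 4]
BINARY_OP % → 35 % 4 = 3. Stack: [3]
STORE_FAST p → p=3. Stack: []
LOAD_FAST_LOAD_FAST a,p → push 35,3. Stack: [35, 3]
COMPARE_OP bool(>=) → 35 vs 3 = True. Stack: [True]
POP_JUMP_IF_FALSE → pop True; no jump. Stack: []
LOAD_FAST p → push 3. Stack: [3]
LOAD_CONST → push 2. Stack: [3, 2]
BINARY_OP << → 3 << 2 = 12. Stack: [12]
STORE_FAST r → r=12. Stack: []
LOAD_FAST_LOAD_FAST a,a → push 35,35. Stack: [35, 35]
BINARY_OP - → 35 - 35 = 0. Stack: [0]
LOAD_FAST_LOAD_FAST a,p → push 35,3. Stack: [0, 35, 3]
BINARY_OP // → 35 // 3 = 11. Stack: [0, 11]
BINARY_OP + → 0 + 11 = 11. Stack: [11]
STORE_FAST r → r=11. Stack: []
LOAD_FAST p → push 3. Stack: [3]
LOAD_CONST → push 8. Stack: [3, 8]
BINARY_OP + → 3 + 8 = 11. Stack: [11]
LOAD_CONST → push 1. Stack: [11, 1]
BINARY_OP & → 11 & 1 = 1. Stack: [1]
STORE_FAST q → q=1. Stack: []
LOAD_FAST r → push 11. Stack: [11]
RETURN_VALUE → return 11.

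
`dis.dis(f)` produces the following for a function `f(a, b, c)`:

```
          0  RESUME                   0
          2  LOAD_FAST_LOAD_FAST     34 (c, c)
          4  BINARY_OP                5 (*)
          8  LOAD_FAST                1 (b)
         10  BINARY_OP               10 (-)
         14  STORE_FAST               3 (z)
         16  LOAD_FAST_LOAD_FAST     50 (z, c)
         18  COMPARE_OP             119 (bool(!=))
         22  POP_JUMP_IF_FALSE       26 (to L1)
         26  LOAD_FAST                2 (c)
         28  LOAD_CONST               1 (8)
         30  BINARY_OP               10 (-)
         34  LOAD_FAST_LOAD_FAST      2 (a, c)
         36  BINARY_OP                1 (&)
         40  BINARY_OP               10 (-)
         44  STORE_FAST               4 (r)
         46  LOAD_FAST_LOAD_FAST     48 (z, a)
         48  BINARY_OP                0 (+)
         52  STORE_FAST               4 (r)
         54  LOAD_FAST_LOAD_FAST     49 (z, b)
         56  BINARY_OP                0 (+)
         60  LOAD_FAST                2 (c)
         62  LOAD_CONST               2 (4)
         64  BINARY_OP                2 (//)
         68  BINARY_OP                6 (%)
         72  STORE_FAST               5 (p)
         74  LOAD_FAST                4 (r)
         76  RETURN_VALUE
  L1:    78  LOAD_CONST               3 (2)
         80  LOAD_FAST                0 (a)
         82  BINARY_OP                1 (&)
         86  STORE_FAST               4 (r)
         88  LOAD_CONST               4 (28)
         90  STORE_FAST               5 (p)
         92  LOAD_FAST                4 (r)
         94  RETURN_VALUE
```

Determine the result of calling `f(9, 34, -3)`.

LOAD_FAST_LOAD_FAST c,c → push -3,-3. Stack: [-3, -3]
BINARY_OP * → -3 * -3 = 9. Stack: [9]
LOAD_FAST b → push 34. Stack: [9, 34]
BINARY_OP - → 9 - 34 = -25. Stack: [-25]
STORE_FAST z → z=-25. Stack: []
LOAD_FAST_LOAD_FAST z,c → push -25,-3. Stack: [-25, -3]
COMPARE_OP bool(!=) → -25 vs -3 = True. Stack: [True]
POP_JUMP_IF_FALSE → pop True; no jump. Stack: []
LOAD_FAST c → push -3. Stack: [-3]
LOAD_CONST → push 8. Stack: [-3, 8]
BINARY_OP - → -3 - 8 = -11. Stack: [-11]
LOAD_FAST_LOAD_FAST a,c → push 9,-3. Stack: [-11, 9, -3]
BINARY_OP & → 9 & -3 = 9. Stack: [-11, 9]
BINARY_OP - → -11 - 9 = -20. Stack: [-20]
STORE_FAST r → r=-20. Stack: []
LOAD_FAST_LOAD_FAST z,a → push -25,9. Stack: [-25, 9]
BINARY_OP + → -25 + 9 = -16. Stack: [-16]
STORE_FAST r → r=-16. Stack: []
LOAD_FAST_LOAD_FAST z,b → push -25,34. Stack: [-25, 34]
BINARY_OP + → -25 + 34 = 9. Stack: [9]
LOAD_FAST c → push -3. Stack: [9, -3]
LOAD_CONST → push 4. Stack: [9, -3, 4]
BINARY_OP // → -3 // 4 = -1. Stack: [9, -1]
BINARY_OP % → 9 % -1 = 0. Stack: [0]
STORE_FAST p → p=0. Stack: []
LOAD_FAST r → push -16. Stack: [-16]
RETURN_VALUE → return -16.

-16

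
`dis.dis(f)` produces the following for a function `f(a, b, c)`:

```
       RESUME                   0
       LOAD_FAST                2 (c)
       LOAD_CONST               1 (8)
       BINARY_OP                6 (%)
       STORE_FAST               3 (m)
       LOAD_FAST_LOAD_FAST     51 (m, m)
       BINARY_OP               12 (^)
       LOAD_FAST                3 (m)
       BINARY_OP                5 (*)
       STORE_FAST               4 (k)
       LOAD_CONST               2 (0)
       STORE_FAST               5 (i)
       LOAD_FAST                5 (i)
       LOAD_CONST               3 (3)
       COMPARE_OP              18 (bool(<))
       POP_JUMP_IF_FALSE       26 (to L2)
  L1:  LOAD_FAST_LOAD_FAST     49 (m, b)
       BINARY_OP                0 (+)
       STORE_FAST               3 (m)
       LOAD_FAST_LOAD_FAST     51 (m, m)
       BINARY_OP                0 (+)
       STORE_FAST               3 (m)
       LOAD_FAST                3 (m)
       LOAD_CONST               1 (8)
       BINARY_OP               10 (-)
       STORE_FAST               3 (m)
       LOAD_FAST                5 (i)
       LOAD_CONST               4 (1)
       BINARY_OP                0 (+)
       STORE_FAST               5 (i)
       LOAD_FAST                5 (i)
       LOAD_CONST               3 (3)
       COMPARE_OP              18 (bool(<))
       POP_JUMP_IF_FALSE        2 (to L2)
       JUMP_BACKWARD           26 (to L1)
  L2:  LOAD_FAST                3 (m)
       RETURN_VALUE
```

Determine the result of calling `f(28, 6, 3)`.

52

LOAD_FAST c → push 3
LOAD_CONST → push 8
BINARY_OP % → 3 % 8 = 3
STORE_FAST m → m=3
LOAD_FAST_LOAD_FAST m,m → push 3,3
BINARY_OP ^ → 3 ^ 3 = 0
LOAD_FAST m → push 3
BINARY_OP * → 0 * 3 = 0
STORE_FAST k → k=0
LOAD_CONST → push 0
STORE_FAST i → i=0
LOAD_FAST i → push 0
LOAD_CONST → push 3
COMPARE_OP bool(<) → 0 vs 3 = True
POP_JUMP_IF_FALSE → pop True; no jump
LOAD_FAST_LOAD_FAST m,b → push 3,6
BINARY_OP + → 3 + 6 = 9
STORE_FAST m → m=9
LOAD_FAST_LOAD_FAST m,m → push 9,9
BINARY_OP + → 9 + 9 = 18
STORE_FAST m → m=18
LOAD_FAST m → push 18
LOAD_CONST → push 8
BINARY_OP - → 18 - 8 = 10
STORE_FAST m → m=10
LOAD_FAST i → push 0
LOAD_CONST → push 1
BINARY_OP + → 0 + 1 = 1
STORE_FAST i → i=1
LOAD_FAST i → push 1
LOAD_CONST → push 3
COMPARE_OP bool(<) → 1 vs 3 = True
POP_JUMP_IF_FALSE → pop True; no jump
LOAD_FAST_LOAD_FAST m,b → push 10,6
BINARY_OP + → 10 + 6 = 16
STORE_FAST m → m=16
LOAD_FAST_LOAD_FAST m,m → push 16,16
BINARY_OP + → 16 + 16 = 32
STORE_FAST m → m=32
LOAD_FAST m → push 32
LOAD_CONST → push 8
BINARY_OP - → 32 - 8 = 24
STORE_FAST m → m=24
LOAD_FAST i → push 1
LOAD_CONST → push 1
BINARY_OP + → 1 + 1 = 2
STORE_FAST i → i=2
LOAD_FAST i → push 2
LOAD_CONST → push 3
COMPARE_OP bool(<) → 2 vs 3 = True
POP_JUMP_IF_FALSE → pop True; no jump
LOAD_FAST_LOAD_FAST m,b → push 24,6
BINARY_OP + → 24 + 6 = 30
STORE_FAST m → m=30
LOAD_FAST_LOAD_FAST m,m → push 30,30
BINARY_OP + → 30 + 30 = 60
STORE_FAST m → m=60
LOAD_FAST m → push 60
LOAD_CONST → push 8
BINARY_OP - → 60 - 8 = 52
STORE_FAST m → m=52
LOAD_FAST i → push 2
LOAD_CONST → push 1
BINARY_OP + → 2 + 1 = 3
STORE_FAST i → i=3
LOAD_FAST i → push 3
LOAD_CONST → push 3
COMPARE_OP bool(<) → 3 vs 3 = False
POP_JUMP_IF_FALSE → pop False; jump
LOAD_FAST m → push 52
RETURN_VALUE → return 52.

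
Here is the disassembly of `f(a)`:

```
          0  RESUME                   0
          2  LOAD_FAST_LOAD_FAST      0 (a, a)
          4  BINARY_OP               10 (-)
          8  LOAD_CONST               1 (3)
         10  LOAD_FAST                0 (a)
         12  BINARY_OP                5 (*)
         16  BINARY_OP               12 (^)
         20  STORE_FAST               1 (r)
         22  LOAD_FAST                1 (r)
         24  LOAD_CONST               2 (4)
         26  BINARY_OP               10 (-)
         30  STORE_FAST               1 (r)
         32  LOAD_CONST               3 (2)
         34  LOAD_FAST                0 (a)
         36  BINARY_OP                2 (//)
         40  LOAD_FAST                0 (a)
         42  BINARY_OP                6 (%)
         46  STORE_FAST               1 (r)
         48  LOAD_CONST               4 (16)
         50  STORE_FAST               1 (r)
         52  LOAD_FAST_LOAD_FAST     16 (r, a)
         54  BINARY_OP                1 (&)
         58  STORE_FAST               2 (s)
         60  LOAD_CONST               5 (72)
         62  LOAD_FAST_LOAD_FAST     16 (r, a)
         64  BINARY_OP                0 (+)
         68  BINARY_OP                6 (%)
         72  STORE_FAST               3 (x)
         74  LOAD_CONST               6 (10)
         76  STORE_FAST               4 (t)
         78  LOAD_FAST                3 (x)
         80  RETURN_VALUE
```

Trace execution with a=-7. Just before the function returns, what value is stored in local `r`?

16

LOAD_FAST_LOAD_FAST a,a → push -7,-7. Stack: [-7, -7]
BINARY_OP - → -7 - -7 = 0. Stack: [0]
LOAD_CONST → push 3. Stack: [0, 3]
LOAD_FAST a → push -7. Stack: [0, 3, -7]
BINARY_OP * → 3 * -7 = -21. Stack: [0, -21]
BINARY_OP ^ → 0 ^ -21 = -21. Stack: [-21]
STORE_FAST r → r=-21. Stack: []
LOAD_FAST r → push -21. Stack: [-21]
LOAD_CONST → push 4. Stack: [-21, 4]
BINARY_OP - → -21 - 4 = -25. Stack: [-25]
STORE_FAST r → r=-25. Stack: []
LOAD_CONST → push 2. Stack: [2]
LOAD_FAST a → push -7. Stack: [2, -7]
BINARY_OP // → 2 // -7 = -1. Stack: [-1]
LOAD_FAST a → push -7. Stack: [-1, -7]
BINARY_OP % → -1 % -7 = -1. Stack: [-1]
STORE_FAST r → r=-1. Stack: []
LOAD_CONST → push 16. Stack: [16]
STORE_FAST r → r=16. Stack: []
LOAD_FAST_LOAD_FAST r,a → push 16,-7. Stack: [16, -7]
BINARY_OP & → 16 & -7 = 16. Stack: [16]
STORE_FAST s → s=16. Stack: []
LOAD_CONST → push 72. Stack: [72]
LOAD_FAST_LOAD_FAST r,a → push 16,-7. Stack: [72, 16, -7]
BINARY_OP + → 16 + -7 = 9. Stack: [72, 9]
BINARY_OP % → 72 % 9 = 0. Stack: [0]
STORE_FAST x → x=0. Stack: []
LOAD_CONST → push 10. Stack: [10]
STORE_FAST t → t=10. Stack: []
LOAD_FAST x → push 0. Stack: [0]
RETURN_VALUE → return 0.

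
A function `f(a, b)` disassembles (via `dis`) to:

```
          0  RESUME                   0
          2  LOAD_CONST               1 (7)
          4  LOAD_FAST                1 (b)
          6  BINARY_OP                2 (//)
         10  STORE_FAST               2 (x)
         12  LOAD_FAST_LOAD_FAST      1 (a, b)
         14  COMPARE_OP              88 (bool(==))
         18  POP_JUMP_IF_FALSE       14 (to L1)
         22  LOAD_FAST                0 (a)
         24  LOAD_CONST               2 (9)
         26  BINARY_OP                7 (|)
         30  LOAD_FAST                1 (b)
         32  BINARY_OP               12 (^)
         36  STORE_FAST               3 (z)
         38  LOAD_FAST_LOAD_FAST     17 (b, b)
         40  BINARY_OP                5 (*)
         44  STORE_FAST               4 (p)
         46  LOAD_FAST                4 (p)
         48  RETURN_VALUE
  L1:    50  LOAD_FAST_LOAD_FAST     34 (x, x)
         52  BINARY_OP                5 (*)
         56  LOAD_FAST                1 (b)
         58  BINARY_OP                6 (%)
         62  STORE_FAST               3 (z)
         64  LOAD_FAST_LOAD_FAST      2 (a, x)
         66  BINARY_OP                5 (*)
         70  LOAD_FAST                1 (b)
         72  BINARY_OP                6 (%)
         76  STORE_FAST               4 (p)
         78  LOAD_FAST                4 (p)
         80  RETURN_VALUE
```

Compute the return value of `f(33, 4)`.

1

LOAD_CONST → push 7. Stack: [7]
LOAD_FAST b → push 4. Stack: [7, 4]
BINARY_OP // → 7 // 4 = 1. Stack: [1]
STORE_FAST x → x=1. Stack: []
LOAD_FAST_LOAD_FAST a,b → push 33,4. Stack: [33, 4]
COMPARE_OP bool(==) → 33 vs 4 = False. Stack: [False]
POP_JUMP_IF_FALSE → pop False; jump. Stack: []
LOAD_FAST_LOAD_FAST x,x → push 1,1. Stack: [1, 1]
BINARY_OP * → 1 * 1 = 1. Stack: [1]
LOAD_FAST b → push 4. Stack: [1, 4]
BINARY_OP % → 1 % 4 = 1. Stack: [1]
STORE_FAST z → z=1. Stack: []
LOAD_FAST_LOAD_FAST a,x → push 33,1. Stack: [33, 1]
BINARY_OP * → 33 * 1 = 33. Stack: [33]
LOAD_FAST b → push 4. Stack: [33, 4]
BINARY_OP % → 33 % 4 = 1. Stack: [1]
STORE_FAST p → p=1. Stack: []
LOAD_FAST p → push 1. Stack: [1]
RETURN_VALUE → return 1.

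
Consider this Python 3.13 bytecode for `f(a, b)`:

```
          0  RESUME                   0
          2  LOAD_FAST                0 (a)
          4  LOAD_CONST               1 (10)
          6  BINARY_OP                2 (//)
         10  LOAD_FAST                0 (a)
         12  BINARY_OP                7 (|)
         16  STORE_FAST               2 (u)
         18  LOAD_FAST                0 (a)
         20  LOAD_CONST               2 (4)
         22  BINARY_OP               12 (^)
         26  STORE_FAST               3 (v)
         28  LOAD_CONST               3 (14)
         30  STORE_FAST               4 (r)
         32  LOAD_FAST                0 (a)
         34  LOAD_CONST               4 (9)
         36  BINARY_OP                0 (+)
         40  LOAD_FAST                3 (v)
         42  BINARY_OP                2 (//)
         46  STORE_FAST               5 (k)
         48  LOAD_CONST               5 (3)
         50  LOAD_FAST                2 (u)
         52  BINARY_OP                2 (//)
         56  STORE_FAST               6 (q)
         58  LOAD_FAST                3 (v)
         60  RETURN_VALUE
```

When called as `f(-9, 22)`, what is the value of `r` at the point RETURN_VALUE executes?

14

LOAD_FAST a → push -9. Stack: [-9]
LOAD_CONST → push 10. Stack: [-9, 10]
BINARY_OP // → -9 // 10 = -1. Stack: [-1]
LOAD_FAST a → push -9. Stack: [-1, -9]
BINARY_OP | → -1 | -9 = -1. Stack: [-1]
STORE_FAST u → u=-1. Stack: []
LOAD_FAST a → push -9. Stack: [-9]
LOAD_CONST → push 4. Stack: [-9, 4]
BINARY_OP ^ → -9 ^ 4 = -13. Stack: [-13]
STORE_FAST v → v=-13. Stack: []
LOAD_CONST → push 14. Stack: [14]
STORE_FAST r → r=14. Stack: []
LOAD_FAST a → push -9. Stack: [-9]
LOAD_CONST → push 9. Stack: [-9, 9]
BINARY_OP + → -9 + 9 = 0. Stack: [0]
LOAD_FAST v → push -13. Stack: [0, -13]
BINARY_OP // → 0 // -13 = 0. Stack: [0]
STORE_FAST k → k=0. Stack: []
LOAD_CONST → push 3. Stack: [3]
LOAD_FAST u → push -1. Stack: [3, -1]
BINARY_OP // → 3 // -1 = -3. Stack: [-3]
STORE_FAST q → q=-3. Stack: []
LOAD_FAST v → push -13. Stack: [-13]
RETURN_VALUE → return -13.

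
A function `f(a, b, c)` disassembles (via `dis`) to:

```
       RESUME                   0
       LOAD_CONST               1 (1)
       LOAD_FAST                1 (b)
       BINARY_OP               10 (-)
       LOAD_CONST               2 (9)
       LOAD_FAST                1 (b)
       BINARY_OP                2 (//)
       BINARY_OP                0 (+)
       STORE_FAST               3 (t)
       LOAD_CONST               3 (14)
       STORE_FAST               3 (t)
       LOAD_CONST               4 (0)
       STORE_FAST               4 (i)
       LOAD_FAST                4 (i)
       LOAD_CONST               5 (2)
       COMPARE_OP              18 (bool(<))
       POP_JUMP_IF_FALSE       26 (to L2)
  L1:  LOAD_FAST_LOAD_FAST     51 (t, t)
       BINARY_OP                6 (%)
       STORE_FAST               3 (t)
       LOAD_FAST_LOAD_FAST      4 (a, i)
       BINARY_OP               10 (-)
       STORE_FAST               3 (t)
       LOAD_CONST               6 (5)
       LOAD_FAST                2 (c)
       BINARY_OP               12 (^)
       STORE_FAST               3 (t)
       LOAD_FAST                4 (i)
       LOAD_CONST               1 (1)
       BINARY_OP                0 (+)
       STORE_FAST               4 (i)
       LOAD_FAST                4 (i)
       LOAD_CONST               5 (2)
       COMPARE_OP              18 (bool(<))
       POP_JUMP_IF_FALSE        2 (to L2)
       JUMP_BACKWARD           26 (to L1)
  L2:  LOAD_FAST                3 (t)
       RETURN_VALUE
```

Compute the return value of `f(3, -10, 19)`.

22

LOAD_CONST → push 1. Stack: [1]
LOAD_FAST b → push -10. Stack: [1, -10]
BINARY_OP - → 1 - -10 = 11. Stack: [11]
LOAD_CONST → push 9. Stack: [11, 9]
LOAD_FAST b → push -10. Stack: [11, 9, -10]
BINARY_OP // → 9 // -10 = -1. Stack: [11, -1]
BINARY_OP + → 11 + -1 = 10. Stack: [10]
STORE_FAST t → t=10. Stack: []
LOAD_CONST → push 14. Stack: [14]
STORE_FAST t → t=14. Stack: []
LOAD_CONST → push 0. Stack: [0]
STORE_FAST i → i=0. Stack: []
LOAD_FAST i → push 0. Stack: [0]
LOAD_CONST → push 2. Stack: [0, 2]
COMPARE_OP bool(<) → 0 vs 2 = True. Stack: [True]
POP_JUMP_IF_FALSE → pop True; no jump. Stack: []
LOAD_FAST_LOAD_FAST t,t → push 14,14. Stack: [14, 14]
BINARY_OP % → 14 % 14 = 0. Stack: [0]
STORE_FAST t → t=0. Stack: []
LOAD_FAST_LOAD_FAST a,i → push 3,0. Stack: [3, 0]
BINARY_OP - → 3 - 0 = 3. Stack: [3]
STORE_FAST t → t=3. Stack: []
LOAD_CONST → push 5. Stack: [5]
LOAD_FAST c → push 19. Stack: [5, 19]
BINARY_OP ^ → 5 ^ 19 = 22. Stack: [22]
STORE_FAST t → t=22. Stack: []
LOAD_FAST i → push 0. Stack: [0]
LOAD_CONST → push 1. Stack: [0, 1]
BINARY_OP + → 0 + 1 = 1. Stack: [1]
STORE_FAST i → i=1. Stack: []
LOAD_FAST i → push 1. Stack: [1]
LOAD_CONST → push 2. Stack: [1, 2]
COMPARE_OP bool(<) → 1 vs 2 = True. Stack: [True]
POP_JUMP_IF_FALSE → pop True; no jump. Stack: []
LOAD_FAST_LOAD_FAST t,t → push 22,22. Stack: [22, 22]
BINARY_OP % → 22 % 22 = 0. Stack: [0]
STORE_FAST t → t=0. Stack: []
LOAD_FAST_LOAD_FAST a,i → push 3,1. Stack: [3, 1]
BINARY_OP - → 3 - 1 = 2. Stack: [2]
STORE_FAST t → t=2. Stack: []
LOAD_CONST → push 5. Stack: [5]
LOAD_FAST c → push 19. Stack: [5, 19]
BINARY_OP ^ → 5 ^ 19 = 22. Stack: [22]
STORE_FAST t → t=22. Stack: []
LOAD_FAST i → push 1. Stack: [1]
LOAD_CONST → push 1. Stack: [1, 1]
BINARY_OP + → 1 + 1 = 2. Stack: [2]
STORE_FAST i → i=2. Stack: []
LOAD_FAST i → push 2. Stack: [2]
LOAD_CONST → push 2. Stack: [2, 2]
COMPARE_OP bool(<) → 2 vs 2 = False. Stack: [False]
POP_JUMP_IF_FALSE → pop False; jump. Stack: []
LOAD_FAST t → push 22. Stack: [22]
RETURN_VALUE → return 22.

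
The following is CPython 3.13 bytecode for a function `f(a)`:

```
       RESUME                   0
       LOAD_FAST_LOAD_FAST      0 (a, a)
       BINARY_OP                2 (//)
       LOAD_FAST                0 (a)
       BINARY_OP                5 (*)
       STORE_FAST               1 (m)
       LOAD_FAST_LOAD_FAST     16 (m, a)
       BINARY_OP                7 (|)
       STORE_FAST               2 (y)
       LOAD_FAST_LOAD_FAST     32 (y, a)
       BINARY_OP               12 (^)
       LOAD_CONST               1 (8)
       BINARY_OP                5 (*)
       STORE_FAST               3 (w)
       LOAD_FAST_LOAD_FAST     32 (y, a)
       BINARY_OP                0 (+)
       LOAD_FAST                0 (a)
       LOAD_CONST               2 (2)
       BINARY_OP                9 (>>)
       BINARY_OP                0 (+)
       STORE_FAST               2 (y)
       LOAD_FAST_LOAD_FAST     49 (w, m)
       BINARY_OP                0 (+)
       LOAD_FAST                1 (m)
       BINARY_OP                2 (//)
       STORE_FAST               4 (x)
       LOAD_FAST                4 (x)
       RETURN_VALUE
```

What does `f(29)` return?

LOAD_FAST_LOAD_FAST a,a → push 29,29. Stack: [29, 29]
BINARY_OP // → 29 // 29 = 1. Stack: [1]
LOAD_FAST a → push 29. Stack: [1, 29]
BINARY_OP * → 1 * 29 = 29. Stack: [29]
STORE_FAST m → m=29. Stack: []
LOAD_FAST_LOAD_FAST m,a → push 29,29. Stack: [29, 29]
BINARY_OP | → 29 | 29 = 29. Stack: [29]
STORE_FAST y → y=29. Stack: []
LOAD_FAST_LOAD_FAST y,a → push 29,29. Stack: [29, 29]
BINARY_OP ^ → 29 ^ 29 = 0. Stack: [0]
LOAD_CONST → push 8. Stack: [0, 8]
BINARY_OP * → 0 * 8 = 0. Stack: [0]
STORE_FAST w → w=0. Stack: []
LOAD_FAST_LOAD_FAST y,a → push 29,29. Stack: [29, 29]
BINARY_OP + → 29 + 29 = 58. Stack: [58]
LOAD_FAST a → push 29. Stack: [58, 29]
LOAD_CONST → push 2. Stack: [58, 29, 2]
BINARY_OP >> → 29 >> 2 = 7. Stack: [58, 7]
BINARY_OP + → 58 + 7 = 65. Stack: [65]
STORE_FAST y → y=65. Stack: []
LOAD_FAST_LOAD_FAST w,m → push 0,29. Stack: [0, 29]
BINARY_OP + → 0 + 29 = 29. Stack: [29]
LOAD_FAST m → push 29. Stack: [29, 29]
BINARY_OP // → 29 // 29 = 1. Stack: [1]
STORE_FAST x → x=1. Stack: []
LOAD_FAST x → push 1. Stack: [1]
RETURN_VALUE → return 1.

1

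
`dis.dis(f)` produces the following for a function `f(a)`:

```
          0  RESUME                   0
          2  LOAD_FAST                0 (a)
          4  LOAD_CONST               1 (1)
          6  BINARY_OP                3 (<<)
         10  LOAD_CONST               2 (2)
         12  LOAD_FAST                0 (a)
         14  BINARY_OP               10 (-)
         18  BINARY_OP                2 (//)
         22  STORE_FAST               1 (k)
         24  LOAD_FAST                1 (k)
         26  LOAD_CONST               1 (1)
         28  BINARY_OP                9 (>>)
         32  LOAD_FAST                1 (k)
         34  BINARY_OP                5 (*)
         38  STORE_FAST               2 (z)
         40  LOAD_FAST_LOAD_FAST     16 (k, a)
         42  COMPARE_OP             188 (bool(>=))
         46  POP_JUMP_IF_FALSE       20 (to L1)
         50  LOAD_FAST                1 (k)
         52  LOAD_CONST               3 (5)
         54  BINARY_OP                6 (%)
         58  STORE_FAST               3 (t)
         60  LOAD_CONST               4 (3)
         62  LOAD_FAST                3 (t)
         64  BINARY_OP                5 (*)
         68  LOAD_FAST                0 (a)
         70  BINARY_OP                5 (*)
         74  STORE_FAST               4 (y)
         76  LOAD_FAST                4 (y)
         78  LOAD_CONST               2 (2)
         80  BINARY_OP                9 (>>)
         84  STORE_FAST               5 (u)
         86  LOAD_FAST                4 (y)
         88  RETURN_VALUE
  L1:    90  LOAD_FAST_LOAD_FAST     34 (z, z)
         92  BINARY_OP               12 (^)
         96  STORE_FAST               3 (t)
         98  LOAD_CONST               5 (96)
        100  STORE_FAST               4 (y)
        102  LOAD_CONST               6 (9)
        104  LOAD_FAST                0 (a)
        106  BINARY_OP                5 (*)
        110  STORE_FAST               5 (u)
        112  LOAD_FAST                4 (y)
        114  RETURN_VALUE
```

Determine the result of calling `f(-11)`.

LOAD_FAST a → push -11. Stack: [-11]
LOAD_CONST → push 1. Stack: [-11, 1]
BINARY_OP << → -11 << 1 = -22. Stack: [-22]
LOAD_CONST → push 2. Stack: [-22, 2]
LOAD_FAST a → push -11. Stack: [-22, 2, -11]
BINARY_OP - → 2 - -11 = 13. Stack: [-22, 13]
BINARY_OP // → -22 // 13 = -2. Stack: [-2]
STORE_FAST k → k=-2. Stack: []
LOAD_FAST k → push -2. Stack: [-2]
LOAD_CONST → push 1. Stack: [-2, 1]
BINARY_OP >> → -2 >> 1 = -1. Stack: [-1]
LOAD_FAST k → push -2. Stack: [-1, -2]
BINARY_OP * → -1 * -2 = 2. Stack: [2]
STORE_FAST z → z=2. Stack: []
LOAD_FAST_LOAD_FAST k,a → push -2,-11. Stack: [-2, -11]
COMPARE_OP bool(>=) → -2 vs -11 = True. Stack: [True]
POP_JUMP_IF_FALSE → pop True; no jump. Stack: []
LOAD_FAST k → push -2. Stack: [-2]
LOAD_CONST → push 5. Stack: [-2, 5]
BINARY_OP % → -2 % 5 = 3. Stack: [3]
STORE_FAST t → t=3. Stack: []
LOAD_CONST → push 3. Stack: [3]
LOAD_FAST t → push 3. Stack: [3, 3]
BINARY_OP * → 3 * 3 = 9. Stack: [9]
LOAD_FAST a → push -11. Stack: [9, -11]
BINARY_OP * → 9 * -11 = -99. Stack: [-99]
STORE_FAST y → y=-99. Stack: []
LOAD_FAST y → push -99. Stack: [-99]
LOAD_CONST → push 2. Stack: [-99, 2]
BINARY_OP >> → -99 >> 2 = -25. Stack: [-25]
STORE_FAST u → u=-25. Stack: []
LOAD_FAST y → push -99. Stack: [-99]
RETURN_VALUE → return -99.

-99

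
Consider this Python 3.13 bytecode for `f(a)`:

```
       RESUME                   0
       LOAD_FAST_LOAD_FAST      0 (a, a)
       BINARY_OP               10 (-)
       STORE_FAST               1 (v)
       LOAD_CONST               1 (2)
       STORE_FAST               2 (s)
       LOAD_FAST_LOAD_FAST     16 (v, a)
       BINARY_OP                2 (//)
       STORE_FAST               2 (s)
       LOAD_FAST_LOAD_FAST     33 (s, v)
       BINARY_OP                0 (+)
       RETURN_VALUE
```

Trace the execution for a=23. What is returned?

LOAD_FAST_LOAD_FAST a,a → push 23,23. Stack: [23, 23]
BINARY_OP - → 23 - 23 = 0. Stack: [0]
STORE_FAST v → v=0. Stack: []
LOAD_CONST → push 2. Stack: [2]
STORE_FAST s → s=2. Stack: []
LOAD_FAST_LOAD_FAST v,a → push 0,23. Stack: [0, 23]
BINARY_OP // → 0 // 23 = 0. Stack: [0]
STORE_FAST s → s=0. Stack: []
LOAD_FAST_LOAD_FAST s,v → push 0,0. Stack: [0, 0]
BINARY_OP + → 0 + 0 = 0. Stack: [0]
RETURN_VALUE → return 0.

0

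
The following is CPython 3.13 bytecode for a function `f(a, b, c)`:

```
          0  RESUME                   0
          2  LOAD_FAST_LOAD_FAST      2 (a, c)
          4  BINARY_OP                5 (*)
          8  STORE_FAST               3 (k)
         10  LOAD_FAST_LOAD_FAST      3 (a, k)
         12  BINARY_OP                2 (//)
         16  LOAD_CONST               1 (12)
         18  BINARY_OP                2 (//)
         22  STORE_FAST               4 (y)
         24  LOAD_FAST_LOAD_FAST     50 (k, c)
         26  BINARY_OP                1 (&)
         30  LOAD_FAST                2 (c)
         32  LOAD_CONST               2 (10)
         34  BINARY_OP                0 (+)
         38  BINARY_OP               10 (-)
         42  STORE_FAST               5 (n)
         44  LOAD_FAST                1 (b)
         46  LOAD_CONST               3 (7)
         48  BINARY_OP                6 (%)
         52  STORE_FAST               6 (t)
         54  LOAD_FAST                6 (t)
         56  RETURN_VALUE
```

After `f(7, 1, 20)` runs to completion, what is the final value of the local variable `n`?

LOAD_FAST_LOAD_FAST a,c → push 7,20. Stack: [7, 20]
BINARY_OP * → 7 * 20 = 140. Stack: [140]
STORE_FAST k → k=140. Stack: []
LOAD_FAST_LOAD_FAST a,k → push 7,140. Stack: [7, 140]
BINARY_OP // → 7 // 140 = 0. Stack: [0]
LOAD_CONST → push 12. Stack: [0, 12]
BINARY_OP // → 0 // 12 = 0. Stack: [0]
STORE_FAST y → y=0. Stack: []
LOAD_FAST_LOAD_FAST k,c → push 140,20. Stack: [140, 20]
BINARY_OP & → 140 & 20 = 4. Stack: [4]
LOAD_FAST c → push 20. Stack: [4, 20]
LOAD_CONST → push 10. Stack: [4, 20, 10]
BINARY_OP + → 20 + 10 = 30. Stack: [4, 30]
BINARY_OP - → 4 - 30 = -26. Stack: [-26]
STORE_FAST n → n=-26. Stack: []
LOAD_FAST b → push 1. Stack: [1]
LOAD_CONST → push 7. Stack: [1, 7]
BINARY_OP % → 1 % 7 = 1. Stack: [1]
STORE_FAST t → t=1. Stack: []
LOAD_FAST t → push 1. Stack: [1]
RETURN_VALUE → return 1.

-26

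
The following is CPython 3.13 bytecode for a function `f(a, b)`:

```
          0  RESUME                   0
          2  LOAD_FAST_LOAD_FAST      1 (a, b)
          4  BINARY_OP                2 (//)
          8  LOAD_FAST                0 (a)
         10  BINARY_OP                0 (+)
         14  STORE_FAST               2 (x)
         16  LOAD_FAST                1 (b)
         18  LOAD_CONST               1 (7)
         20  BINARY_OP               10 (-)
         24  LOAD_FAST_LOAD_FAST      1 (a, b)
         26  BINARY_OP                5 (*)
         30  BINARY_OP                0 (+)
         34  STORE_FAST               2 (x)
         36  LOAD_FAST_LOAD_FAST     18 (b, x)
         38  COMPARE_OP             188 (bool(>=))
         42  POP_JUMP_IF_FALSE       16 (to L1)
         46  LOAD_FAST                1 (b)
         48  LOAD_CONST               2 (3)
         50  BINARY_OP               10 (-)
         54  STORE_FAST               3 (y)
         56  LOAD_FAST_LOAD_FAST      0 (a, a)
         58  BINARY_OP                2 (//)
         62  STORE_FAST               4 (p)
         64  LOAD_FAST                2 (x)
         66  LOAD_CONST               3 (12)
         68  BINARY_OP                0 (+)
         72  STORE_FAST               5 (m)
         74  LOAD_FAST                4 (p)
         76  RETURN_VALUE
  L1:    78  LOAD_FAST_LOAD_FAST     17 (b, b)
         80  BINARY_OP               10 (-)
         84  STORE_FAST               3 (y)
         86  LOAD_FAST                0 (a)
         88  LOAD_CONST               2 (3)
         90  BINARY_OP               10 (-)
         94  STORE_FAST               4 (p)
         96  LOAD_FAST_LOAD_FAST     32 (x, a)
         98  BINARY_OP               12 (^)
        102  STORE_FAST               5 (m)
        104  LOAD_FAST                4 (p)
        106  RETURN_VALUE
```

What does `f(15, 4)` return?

12

LOAD_FAST_LOAD_FAST a,b → push 15,4. Stack: [15, 4]
BINARY_OP // → 15 // 4 = 3. Stack: [3]
LOAD_FAST a → push 15. Stack: [3, 15]
BINARY_OP + → 3 + 15 = 18. Stack: [18]
STORE_FAST x → x=18. Stack: []
LOAD_FAST b → push 4. Stack: [4]
LOAD_CONST → push 7. Stack: [4, 7]
BINARY_OP - → 4 - 7 = -3. Stack: [-3]
LOAD_FAST_LOAD_FAST a,b → push 15,4. Stack: [-3, 15, 4]
BINARY_OP * → 15 * 4 = 60. Stack: [-3, 60]
BINARY_OP + → -3 + 60 = 57. Stack: [57]
STORE_FAST x → x=57. Stack: []
LOAD_FAST_LOAD_FAST b,x → push 4,57. Stack: [4, 57]
COMPARE_OP bool(>=) → 4 vs 57 = False. Stack: [False]
POP_JUMP_IF_FALSE → pop False; jump. Stack: []
LOAD_FAST_LOAD_FAST b,b → push 4,4. Stack: [4, 4]
BINARY_OP - → 4 - 4 = 0. Stack: [0]
STORE_FAST y → y=0. Stack: []
LOAD_FAST a → push 15. Stack: [15]
LOAD_CONST → push 3. Stack: [15, 3]
BINARY_OP - → 15 - 3 = 12. Stack: [12]
STORE_FAST p → p=12. Stack: []
LOAD_FAST_LOAD_FAST x,a → push 57,15. Stack: [57, 15]
BINARY_OP ^ → 57 ^ 15 = 54. Stack: [54]
STORE_FAST m → m=54. Stack: []
LOAD_FAST p → push 12. Stack: [12]
RETURN_VALUE → return 12.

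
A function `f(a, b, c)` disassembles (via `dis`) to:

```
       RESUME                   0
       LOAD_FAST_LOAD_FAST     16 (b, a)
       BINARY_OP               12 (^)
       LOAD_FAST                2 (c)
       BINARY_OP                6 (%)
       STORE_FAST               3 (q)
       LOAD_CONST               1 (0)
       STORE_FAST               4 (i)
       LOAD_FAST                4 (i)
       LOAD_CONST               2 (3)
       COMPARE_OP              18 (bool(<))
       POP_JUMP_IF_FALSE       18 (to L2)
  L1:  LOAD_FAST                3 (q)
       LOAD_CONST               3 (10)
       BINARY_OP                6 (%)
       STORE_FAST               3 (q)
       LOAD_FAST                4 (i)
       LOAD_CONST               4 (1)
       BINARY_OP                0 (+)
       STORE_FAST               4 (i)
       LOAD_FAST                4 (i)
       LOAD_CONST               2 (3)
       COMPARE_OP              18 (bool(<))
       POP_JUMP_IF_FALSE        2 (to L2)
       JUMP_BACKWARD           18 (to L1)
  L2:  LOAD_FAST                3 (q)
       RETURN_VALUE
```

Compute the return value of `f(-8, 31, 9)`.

2

LOAD_FAST_LOAD_FAST b,a → push 31,-8. Stack: [31, -8]
BINARY_OP ^ → 31 ^ -8 = -25. Stack: [-25]
LOAD_FAST c → push 9. Stack: [-25, 9]
BINARY_OP % → -25 % 9 = 2. Stack: [2]
STORE_FAST q → q=2. Stack: []
LOAD_CONST → push 0. Stack: [0]
STORE_FAST i → i=0. Stack: []
LOAD_FAST i → push 0. Stack: [0]
LOAD_CONST → push 3. Stack: [0, 3]
COMPARE_OP bool(<) → 0 vs 3 = True. Stack: [True]
POP_JUMP_IF_FALSE → pop True; no jump. Stack: []
LOAD_FAST q → push 2. Stack: [2]
LOAD_CONST → push 10. Stack: [2, 10]
BINARY_OP % → 2 % 10 = 2. Stack: [2]
STORE_FAST q → q=2. Stack: []
LOAD_FAST i → push 0. Stack: [0]
LOAD_CONST → push 1. Stack: [0, 1]
BINARY_OP + → 0 + 1 = 1. Stack: [1]
STORE_FAST i → i=1. Stack: []
LOAD_FAST i → push 1. Stack: [1]
LOAD_CONST → push 3. Stack: [1, 3]
COMPARE_OP bool(<) → 1 vs 3 = True. Stack: [True]
POP_JUMP_IF_FALSE → pop True; no jump. Stack: []
LOAD_FAST q → push 2. Stack: [2]
LOAD_CONST → push 10. Stack: [2, 10]
BINARY_OP % → 2 % 10 = 2. Stack: [2]
STORE_FAST q → q=2. Stack: []
LOAD_FAST i → push 1. Stack: [1]
LOAD_CONST → push 1. Stack: [1, 1]
BINARY_OP + → 1 + 1 = 2. Stack: [2]
STORE_FAST i → i=2. Stack: []
LOAD_FAST i → push 2. Stack: [2]
LOAD_CONST → push 3. Stack: [2, 3]
COMPARE_OP bool(<) → 2 vs 3 = True. Stack: [True]
POP_JUMP_IF_FALSE → pop True; no jump. Stack: []
LOAD_FAST q → push 2. Stack: [2]
LOAD_CONST → push 10. Stack: [2, 10]
BINARY_OP % → 2 % 10 = 2. Stack: [2]
STORE_FAST q → q=2. Stack: []
LOAD_FAST i → push 2. Stack: [2]
LOAD_CONST → push 1. Stack: [2, 1]
BINARY_OP + → 2 + 1 = 3. Stack: [3]
STORE_FAST i → i=3. Stack: []
LOAD_FAST i → push 3. Stack: [3]
LOAD_CONST → push 3. Stack: [3, 3]
COMPARE_OP bool(<) → 3 vs 3 = False. Stack: [False]
POP_JUMP_IF_FALSE → pop False; jump. Stack: []
LOAD_FAST q → push 2. Stack: [2]
RETURN_VALUE → return 2.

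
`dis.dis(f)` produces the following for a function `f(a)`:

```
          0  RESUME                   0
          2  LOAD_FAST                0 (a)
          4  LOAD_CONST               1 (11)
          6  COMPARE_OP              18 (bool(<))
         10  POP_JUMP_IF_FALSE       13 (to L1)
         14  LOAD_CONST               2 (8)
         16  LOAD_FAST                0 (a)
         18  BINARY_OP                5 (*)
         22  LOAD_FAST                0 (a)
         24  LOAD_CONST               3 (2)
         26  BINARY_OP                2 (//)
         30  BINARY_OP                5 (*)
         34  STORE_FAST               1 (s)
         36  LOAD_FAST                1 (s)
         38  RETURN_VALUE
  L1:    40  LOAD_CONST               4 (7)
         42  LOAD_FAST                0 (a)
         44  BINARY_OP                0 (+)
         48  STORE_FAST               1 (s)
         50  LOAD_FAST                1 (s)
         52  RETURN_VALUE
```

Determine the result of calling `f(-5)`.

LOAD_FAST a → push -5. Stack: [-5]
LOAD_CONST → push 11. Stack: [-5, 11]
COMPARE_OP bool(<) → -5 vs 11 = True. Stack: [True]
POP_JUMP_IF_FALSE → pop True; no jump. Stack: []
LOAD_CONST → push 8. Stack: [8]
LOAD_FAST a → push -5. Stack: [8, -5]
BINARY_OP * → 8 * -5 = -40. Stack: [-40]
LOAD_FAST a → push -5. Stack: [-40, -5]
LOAD_CONST → push 2. Stack: [-40, -5, 2]
BINARY_OP // → -5 // 2 = -3. Stack: [-40, -3]
BINARY_OP * → -40 * -3 = 120. Stack: [120]
STORE_FAST s → s=120. Stack: []
LOAD_FAST s → push 120. Stack: [120]
RETURN_VALUE → return 120.

120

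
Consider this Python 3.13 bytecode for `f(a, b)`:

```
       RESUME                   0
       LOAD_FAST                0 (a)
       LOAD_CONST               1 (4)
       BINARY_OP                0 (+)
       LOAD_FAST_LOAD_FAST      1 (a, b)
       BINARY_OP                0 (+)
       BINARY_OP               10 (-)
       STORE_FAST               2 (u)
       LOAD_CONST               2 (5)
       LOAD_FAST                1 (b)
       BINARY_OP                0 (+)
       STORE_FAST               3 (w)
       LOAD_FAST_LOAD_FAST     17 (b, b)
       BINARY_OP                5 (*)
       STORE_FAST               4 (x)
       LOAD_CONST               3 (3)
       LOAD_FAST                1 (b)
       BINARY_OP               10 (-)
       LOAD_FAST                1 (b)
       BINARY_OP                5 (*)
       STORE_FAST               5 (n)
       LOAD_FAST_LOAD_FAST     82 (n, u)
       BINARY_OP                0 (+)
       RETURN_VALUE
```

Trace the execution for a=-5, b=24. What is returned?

LOAD_FAST a → push -5. Stack: [-5]
LOAD_CONST → push 4. Stack: [-5, 4]
BINARY_OP + → -5 + 4 = -1. Stack: [-1]
LOAD_FAST_LOAD_FAST a,b → push -5,24. Stack: [-1, -5, 24]
BINARY_OP + → -5 + 24 = 19. Stack: [-1, 19]
BINARY_OP - → -1 - 19 = -20. Stack: [-20]
STORE_FAST u → u=-20. Stack: []
LOAD_CONST → push 5. Stack: [5]
LOAD_FAST b → push 24. Stack: [5, 24]
BINARY_OP + → 5 + 24 = 29. Stack: [29]
STORE_FAST w → w=29. Stack: []
LOAD_FAST_LOAD_FAST b,b → push 24,24. Stack: [24, 24]
BINARY_OP * → 24 * 24 = 576. Stack: [576]
STORE_FAST x → x=576. Stack: []
LOAD_CONST → push 3. Stack: [3]
LOAD_FAST b → push 24. Stack: [3, 24]
BINARY_OP - → 3 - 24 = -21. Stack: [-21]
LOAD_FAST b → push 24. Stack: [-21, 24]
BINARY_OP * → -21 * 24 = -504. Stack: [-504]
STORE_FAST n → n=-504. Stack: []
LOAD_FAST_LOAD_FAST n,u → push -504,-20. Stack: [-504, -20]
BINARY_OP + → -504 + -20 = -524. Stack: [-524]
RETURN_VALUE → return -524.

-524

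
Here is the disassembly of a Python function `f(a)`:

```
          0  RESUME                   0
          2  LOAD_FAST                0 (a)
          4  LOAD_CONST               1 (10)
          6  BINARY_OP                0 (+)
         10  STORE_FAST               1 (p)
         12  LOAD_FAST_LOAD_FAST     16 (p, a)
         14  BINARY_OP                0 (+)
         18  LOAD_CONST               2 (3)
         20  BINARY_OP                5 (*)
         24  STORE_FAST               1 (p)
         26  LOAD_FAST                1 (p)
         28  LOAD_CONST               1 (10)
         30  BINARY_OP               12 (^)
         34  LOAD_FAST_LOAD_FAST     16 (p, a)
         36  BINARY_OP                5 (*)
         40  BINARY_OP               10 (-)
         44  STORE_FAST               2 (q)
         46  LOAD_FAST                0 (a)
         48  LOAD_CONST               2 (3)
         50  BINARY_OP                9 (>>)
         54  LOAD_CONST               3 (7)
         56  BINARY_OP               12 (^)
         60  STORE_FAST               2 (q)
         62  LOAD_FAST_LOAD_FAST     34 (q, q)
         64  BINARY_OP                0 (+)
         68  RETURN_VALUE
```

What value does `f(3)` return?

14

LOAD_FAST a → push 3. Stack: [3]
LOAD_CONST → push 10. Stack: [3, 10]
BINARY_OP + → 3 + 10 = 13. Stack: [13]
STORE_FAST p → p=13. Stack: []
LOAD_FAST_LOAD_FAST p,a → push 13,3. Stack: [13, 3]
BINARY_OP + → 13 + 3 = 16. Stack: [16]
LOAD_CONST → push 3. Stack: [16, 3]
BINARY_OP * → 16 * 3 = 48. Stack: [48]
STORE_FAST p → p=48. Stack: []
LOAD_FAST p → push 48. Stack: [48]
LOAD_CONST → push 10. Stack: [48, 10]
BINARY_OP ^ → 48 ^ 10 = 58. Stack: [58]
LOAD_FAST_LOAD_FAST p,a → push 48,3. Stack: [58, 48, 3]
BINARY_OP * → 48 * 3 = 144. Stack: [58, 144]
BINARY_OP - → 58 - 144 = -86. Stack: [-86]
STORE_FAST q → q=-86. Stack: []
LOAD_FAST a → push 3. Stack: [3]
LOAD_CONST → push 3. Stack: [3, 3]
BINARY_OP >> → 3 >> 3 = 0. Stack: [0]
LOAD_CONST → push 7. Stack: [0, 7]
BINARY_OP ^ → 0 ^ 7 = 7. Stack: [7]
STORE_FAST q → q=7. Stack: []
LOAD_FAST_LOAD_FAST q,q → push 7,7. Stack: [7, 7]
BINARY_OP + → 7 + 7 = 14. Stack: [14]
RETURN_VALUE → return 14.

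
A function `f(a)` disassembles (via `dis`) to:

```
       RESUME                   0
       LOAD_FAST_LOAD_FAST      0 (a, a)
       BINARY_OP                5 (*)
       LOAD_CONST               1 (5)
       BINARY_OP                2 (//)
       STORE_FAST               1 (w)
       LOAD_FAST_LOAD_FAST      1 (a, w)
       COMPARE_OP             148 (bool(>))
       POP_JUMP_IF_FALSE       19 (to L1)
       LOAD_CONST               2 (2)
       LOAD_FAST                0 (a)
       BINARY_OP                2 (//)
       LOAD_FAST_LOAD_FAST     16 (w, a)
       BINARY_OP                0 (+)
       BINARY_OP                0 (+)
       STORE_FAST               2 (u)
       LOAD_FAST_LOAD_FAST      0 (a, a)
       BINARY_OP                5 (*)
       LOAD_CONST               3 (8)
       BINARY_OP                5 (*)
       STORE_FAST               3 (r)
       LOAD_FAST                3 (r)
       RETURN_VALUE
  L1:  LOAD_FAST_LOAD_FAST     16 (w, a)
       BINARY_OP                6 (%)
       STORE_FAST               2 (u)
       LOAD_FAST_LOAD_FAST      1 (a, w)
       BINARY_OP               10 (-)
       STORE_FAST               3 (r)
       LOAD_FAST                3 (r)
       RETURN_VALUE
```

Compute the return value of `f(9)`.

-7

LOAD_FAST_LOAD_FAST a,a → push 9,9. Stack: [9, 9]
BINARY_OP * → 9 * 9 = 81. Stack: [81]
LOAD_CONST → push 5. Stack: [81, 5]
BINARY_OP // → 81 // 5 = 16. Stack: [16]
STORE_FAST w → w=16. Stack: []
LOAD_FAST_LOAD_FAST a,w → push 9,16. Stack: [9, 16]
COMPARE_OP bool(>) → 9 vs 16 = False. Stack: [False]
POP_JUMP_IF_FALSE → pop False; jump. Stack: []
LOAD_FAST_LOAD_FAST w,a → push 16,9. Stack: [16, 9]
BINARY_OP % → 16 % 9 = 7. Stack: [7]
STORE_FAST u → u=7. Stack: []
LOAD_FAST_LOAD_FAST a,w → push 9,16. Stack: [9, 16]
BINARY_OP - → 9 - 16 = -7. Stack: [-7]
STORE_FAST r → r=-7. Stack: []
LOAD_FAST r → push -7. Stack: [-7]
RETURN_VALUE → return -7.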